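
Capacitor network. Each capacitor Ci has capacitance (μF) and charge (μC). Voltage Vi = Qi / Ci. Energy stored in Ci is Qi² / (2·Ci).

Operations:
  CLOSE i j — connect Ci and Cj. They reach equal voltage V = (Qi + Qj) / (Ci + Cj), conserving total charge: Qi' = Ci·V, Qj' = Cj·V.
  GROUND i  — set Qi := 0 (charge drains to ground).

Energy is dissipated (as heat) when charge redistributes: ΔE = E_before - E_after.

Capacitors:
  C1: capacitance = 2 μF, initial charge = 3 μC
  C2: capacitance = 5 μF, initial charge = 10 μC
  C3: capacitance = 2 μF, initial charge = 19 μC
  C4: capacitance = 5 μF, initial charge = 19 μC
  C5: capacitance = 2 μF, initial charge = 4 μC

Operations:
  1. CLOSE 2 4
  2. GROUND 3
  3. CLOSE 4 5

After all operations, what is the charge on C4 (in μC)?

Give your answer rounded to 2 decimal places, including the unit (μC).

Answer: 13.21 μC

Derivation:
Initial: C1(2μF, Q=3μC, V=1.50V), C2(5μF, Q=10μC, V=2.00V), C3(2μF, Q=19μC, V=9.50V), C4(5μF, Q=19μC, V=3.80V), C5(2μF, Q=4μC, V=2.00V)
Op 1: CLOSE 2-4: Q_total=29.00, C_total=10.00, V=2.90; Q2=14.50, Q4=14.50; dissipated=4.050
Op 2: GROUND 3: Q3=0; energy lost=90.250
Op 3: CLOSE 4-5: Q_total=18.50, C_total=7.00, V=2.64; Q4=13.21, Q5=5.29; dissipated=0.579
Final charges: Q1=3.00, Q2=14.50, Q3=0.00, Q4=13.21, Q5=5.29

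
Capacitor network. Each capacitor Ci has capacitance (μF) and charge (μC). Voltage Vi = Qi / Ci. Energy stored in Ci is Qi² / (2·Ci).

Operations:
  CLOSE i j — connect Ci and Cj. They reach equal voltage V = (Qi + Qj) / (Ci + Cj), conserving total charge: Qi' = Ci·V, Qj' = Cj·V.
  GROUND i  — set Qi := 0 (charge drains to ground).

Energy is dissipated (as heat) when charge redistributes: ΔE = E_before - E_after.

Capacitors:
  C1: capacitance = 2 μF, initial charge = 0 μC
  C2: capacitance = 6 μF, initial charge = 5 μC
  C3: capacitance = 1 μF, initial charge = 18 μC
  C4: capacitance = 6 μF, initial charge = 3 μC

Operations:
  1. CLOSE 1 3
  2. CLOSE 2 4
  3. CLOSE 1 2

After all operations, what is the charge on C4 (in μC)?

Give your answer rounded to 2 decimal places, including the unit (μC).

Answer: 4.00 μC

Derivation:
Initial: C1(2μF, Q=0μC, V=0.00V), C2(6μF, Q=5μC, V=0.83V), C3(1μF, Q=18μC, V=18.00V), C4(6μF, Q=3μC, V=0.50V)
Op 1: CLOSE 1-3: Q_total=18.00, C_total=3.00, V=6.00; Q1=12.00, Q3=6.00; dissipated=108.000
Op 2: CLOSE 2-4: Q_total=8.00, C_total=12.00, V=0.67; Q2=4.00, Q4=4.00; dissipated=0.167
Op 3: CLOSE 1-2: Q_total=16.00, C_total=8.00, V=2.00; Q1=4.00, Q2=12.00; dissipated=21.333
Final charges: Q1=4.00, Q2=12.00, Q3=6.00, Q4=4.00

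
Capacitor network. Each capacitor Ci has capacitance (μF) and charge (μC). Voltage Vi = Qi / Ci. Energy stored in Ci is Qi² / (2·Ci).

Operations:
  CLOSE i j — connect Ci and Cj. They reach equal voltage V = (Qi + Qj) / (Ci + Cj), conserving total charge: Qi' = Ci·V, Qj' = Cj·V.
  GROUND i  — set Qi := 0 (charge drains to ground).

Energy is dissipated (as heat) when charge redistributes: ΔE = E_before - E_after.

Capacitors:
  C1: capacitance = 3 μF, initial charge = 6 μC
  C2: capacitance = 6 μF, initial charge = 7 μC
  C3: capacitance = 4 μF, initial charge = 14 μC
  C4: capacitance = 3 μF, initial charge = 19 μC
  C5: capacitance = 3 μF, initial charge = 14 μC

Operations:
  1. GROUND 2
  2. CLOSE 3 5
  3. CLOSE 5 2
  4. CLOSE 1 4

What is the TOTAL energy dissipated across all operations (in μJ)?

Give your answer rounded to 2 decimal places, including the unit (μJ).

Answer: 35.33 μJ

Derivation:
Initial: C1(3μF, Q=6μC, V=2.00V), C2(6μF, Q=7μC, V=1.17V), C3(4μF, Q=14μC, V=3.50V), C4(3μF, Q=19μC, V=6.33V), C5(3μF, Q=14μC, V=4.67V)
Op 1: GROUND 2: Q2=0; energy lost=4.083
Op 2: CLOSE 3-5: Q_total=28.00, C_total=7.00, V=4.00; Q3=16.00, Q5=12.00; dissipated=1.167
Op 3: CLOSE 5-2: Q_total=12.00, C_total=9.00, V=1.33; Q5=4.00, Q2=8.00; dissipated=16.000
Op 4: CLOSE 1-4: Q_total=25.00, C_total=6.00, V=4.17; Q1=12.50, Q4=12.50; dissipated=14.083
Total dissipated: 35.333 μJ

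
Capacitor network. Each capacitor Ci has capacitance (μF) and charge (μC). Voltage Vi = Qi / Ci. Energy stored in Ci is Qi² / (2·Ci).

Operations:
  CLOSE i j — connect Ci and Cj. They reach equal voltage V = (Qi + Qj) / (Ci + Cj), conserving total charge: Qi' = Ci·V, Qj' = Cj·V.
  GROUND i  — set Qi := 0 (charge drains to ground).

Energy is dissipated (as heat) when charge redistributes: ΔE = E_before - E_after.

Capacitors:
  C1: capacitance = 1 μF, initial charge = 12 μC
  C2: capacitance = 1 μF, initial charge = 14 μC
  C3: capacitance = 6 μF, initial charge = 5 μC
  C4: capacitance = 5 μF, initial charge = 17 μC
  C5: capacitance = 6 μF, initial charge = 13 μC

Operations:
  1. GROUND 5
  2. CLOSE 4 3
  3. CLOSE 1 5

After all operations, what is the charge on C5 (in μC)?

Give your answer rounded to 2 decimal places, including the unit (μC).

Initial: C1(1μF, Q=12μC, V=12.00V), C2(1μF, Q=14μC, V=14.00V), C3(6μF, Q=5μC, V=0.83V), C4(5μF, Q=17μC, V=3.40V), C5(6μF, Q=13μC, V=2.17V)
Op 1: GROUND 5: Q5=0; energy lost=14.083
Op 2: CLOSE 4-3: Q_total=22.00, C_total=11.00, V=2.00; Q4=10.00, Q3=12.00; dissipated=8.983
Op 3: CLOSE 1-5: Q_total=12.00, C_total=7.00, V=1.71; Q1=1.71, Q5=10.29; dissipated=61.714
Final charges: Q1=1.71, Q2=14.00, Q3=12.00, Q4=10.00, Q5=10.29

Answer: 10.29 μC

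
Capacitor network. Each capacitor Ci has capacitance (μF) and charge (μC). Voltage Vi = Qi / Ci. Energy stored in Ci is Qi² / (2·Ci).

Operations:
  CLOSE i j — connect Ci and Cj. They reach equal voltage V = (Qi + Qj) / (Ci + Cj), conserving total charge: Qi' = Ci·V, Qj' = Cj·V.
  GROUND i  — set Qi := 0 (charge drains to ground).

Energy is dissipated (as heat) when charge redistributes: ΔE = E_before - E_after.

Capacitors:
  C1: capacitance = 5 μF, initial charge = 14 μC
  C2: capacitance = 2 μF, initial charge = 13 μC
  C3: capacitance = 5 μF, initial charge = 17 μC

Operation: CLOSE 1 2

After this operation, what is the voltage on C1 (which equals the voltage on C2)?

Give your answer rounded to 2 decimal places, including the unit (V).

Answer: 3.86 V

Derivation:
Initial: C1(5μF, Q=14μC, V=2.80V), C2(2μF, Q=13μC, V=6.50V), C3(5μF, Q=17μC, V=3.40V)
Op 1: CLOSE 1-2: Q_total=27.00, C_total=7.00, V=3.86; Q1=19.29, Q2=7.71; dissipated=9.779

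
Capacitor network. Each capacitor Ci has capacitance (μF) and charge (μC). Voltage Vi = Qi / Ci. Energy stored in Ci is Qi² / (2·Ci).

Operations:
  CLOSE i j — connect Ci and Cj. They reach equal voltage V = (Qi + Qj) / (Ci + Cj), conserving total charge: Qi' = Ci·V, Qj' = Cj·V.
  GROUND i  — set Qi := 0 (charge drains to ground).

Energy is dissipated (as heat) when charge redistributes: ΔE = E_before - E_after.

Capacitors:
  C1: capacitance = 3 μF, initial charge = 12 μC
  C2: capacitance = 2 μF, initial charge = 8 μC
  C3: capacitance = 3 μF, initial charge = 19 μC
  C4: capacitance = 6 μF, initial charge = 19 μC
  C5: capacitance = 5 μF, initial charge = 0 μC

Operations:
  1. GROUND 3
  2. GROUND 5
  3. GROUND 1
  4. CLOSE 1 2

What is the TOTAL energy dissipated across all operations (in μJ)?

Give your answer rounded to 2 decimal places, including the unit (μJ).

Initial: C1(3μF, Q=12μC, V=4.00V), C2(2μF, Q=8μC, V=4.00V), C3(3μF, Q=19μC, V=6.33V), C4(6μF, Q=19μC, V=3.17V), C5(5μF, Q=0μC, V=0.00V)
Op 1: GROUND 3: Q3=0; energy lost=60.167
Op 2: GROUND 5: Q5=0; energy lost=0.000
Op 3: GROUND 1: Q1=0; energy lost=24.000
Op 4: CLOSE 1-2: Q_total=8.00, C_total=5.00, V=1.60; Q1=4.80, Q2=3.20; dissipated=9.600
Total dissipated: 93.767 μJ

Answer: 93.77 μJ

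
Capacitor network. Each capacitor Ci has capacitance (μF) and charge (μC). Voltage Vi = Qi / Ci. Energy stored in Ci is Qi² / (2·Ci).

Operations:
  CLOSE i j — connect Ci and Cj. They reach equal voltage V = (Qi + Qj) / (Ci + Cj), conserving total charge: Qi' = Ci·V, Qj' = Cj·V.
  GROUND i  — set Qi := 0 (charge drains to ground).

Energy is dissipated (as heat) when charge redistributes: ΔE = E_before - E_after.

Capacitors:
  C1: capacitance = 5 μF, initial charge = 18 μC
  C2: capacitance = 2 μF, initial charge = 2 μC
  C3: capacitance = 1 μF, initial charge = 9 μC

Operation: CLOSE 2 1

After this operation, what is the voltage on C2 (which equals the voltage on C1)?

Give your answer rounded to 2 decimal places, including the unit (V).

Initial: C1(5μF, Q=18μC, V=3.60V), C2(2μF, Q=2μC, V=1.00V), C3(1μF, Q=9μC, V=9.00V)
Op 1: CLOSE 2-1: Q_total=20.00, C_total=7.00, V=2.86; Q2=5.71, Q1=14.29; dissipated=4.829

Answer: 2.86 V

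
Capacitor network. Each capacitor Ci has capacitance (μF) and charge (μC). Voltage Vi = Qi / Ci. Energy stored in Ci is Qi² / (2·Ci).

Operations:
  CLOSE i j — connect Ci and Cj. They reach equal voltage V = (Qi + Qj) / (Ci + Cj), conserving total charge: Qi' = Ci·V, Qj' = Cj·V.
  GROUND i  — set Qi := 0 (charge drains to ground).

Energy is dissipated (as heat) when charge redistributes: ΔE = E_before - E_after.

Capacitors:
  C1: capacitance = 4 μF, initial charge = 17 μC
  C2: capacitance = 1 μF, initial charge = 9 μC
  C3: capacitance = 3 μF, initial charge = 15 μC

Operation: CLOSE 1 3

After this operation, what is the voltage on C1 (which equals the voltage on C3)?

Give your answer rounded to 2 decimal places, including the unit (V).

Answer: 4.57 V

Derivation:
Initial: C1(4μF, Q=17μC, V=4.25V), C2(1μF, Q=9μC, V=9.00V), C3(3μF, Q=15μC, V=5.00V)
Op 1: CLOSE 1-3: Q_total=32.00, C_total=7.00, V=4.57; Q1=18.29, Q3=13.71; dissipated=0.482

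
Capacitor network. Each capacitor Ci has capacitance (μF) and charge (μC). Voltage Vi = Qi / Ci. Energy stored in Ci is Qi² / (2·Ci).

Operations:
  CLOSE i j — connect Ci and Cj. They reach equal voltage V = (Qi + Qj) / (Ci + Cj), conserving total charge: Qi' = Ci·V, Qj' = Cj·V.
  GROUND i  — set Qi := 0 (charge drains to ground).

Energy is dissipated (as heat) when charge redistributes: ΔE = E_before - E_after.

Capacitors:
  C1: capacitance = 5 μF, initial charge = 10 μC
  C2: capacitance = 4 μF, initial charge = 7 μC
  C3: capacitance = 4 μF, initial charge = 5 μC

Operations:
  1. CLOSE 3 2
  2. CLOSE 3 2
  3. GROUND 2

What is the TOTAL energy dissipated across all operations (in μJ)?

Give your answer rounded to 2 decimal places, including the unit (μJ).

Answer: 4.75 μJ

Derivation:
Initial: C1(5μF, Q=10μC, V=2.00V), C2(4μF, Q=7μC, V=1.75V), C3(4μF, Q=5μC, V=1.25V)
Op 1: CLOSE 3-2: Q_total=12.00, C_total=8.00, V=1.50; Q3=6.00, Q2=6.00; dissipated=0.250
Op 2: CLOSE 3-2: Q_total=12.00, C_total=8.00, V=1.50; Q3=6.00, Q2=6.00; dissipated=0.000
Op 3: GROUND 2: Q2=0; energy lost=4.500
Total dissipated: 4.750 μJ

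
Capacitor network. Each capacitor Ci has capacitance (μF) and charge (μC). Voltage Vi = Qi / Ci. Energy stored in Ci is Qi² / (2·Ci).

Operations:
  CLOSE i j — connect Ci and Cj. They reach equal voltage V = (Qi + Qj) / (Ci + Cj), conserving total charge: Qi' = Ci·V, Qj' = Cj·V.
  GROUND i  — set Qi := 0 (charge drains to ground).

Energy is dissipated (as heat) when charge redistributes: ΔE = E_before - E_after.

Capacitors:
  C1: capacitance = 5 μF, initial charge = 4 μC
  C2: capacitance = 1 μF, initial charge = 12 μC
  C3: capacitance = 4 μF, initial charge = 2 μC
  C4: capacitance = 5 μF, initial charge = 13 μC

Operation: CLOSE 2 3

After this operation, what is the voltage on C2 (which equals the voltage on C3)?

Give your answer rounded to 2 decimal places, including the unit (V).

Initial: C1(5μF, Q=4μC, V=0.80V), C2(1μF, Q=12μC, V=12.00V), C3(4μF, Q=2μC, V=0.50V), C4(5μF, Q=13μC, V=2.60V)
Op 1: CLOSE 2-3: Q_total=14.00, C_total=5.00, V=2.80; Q2=2.80, Q3=11.20; dissipated=52.900

Answer: 2.80 V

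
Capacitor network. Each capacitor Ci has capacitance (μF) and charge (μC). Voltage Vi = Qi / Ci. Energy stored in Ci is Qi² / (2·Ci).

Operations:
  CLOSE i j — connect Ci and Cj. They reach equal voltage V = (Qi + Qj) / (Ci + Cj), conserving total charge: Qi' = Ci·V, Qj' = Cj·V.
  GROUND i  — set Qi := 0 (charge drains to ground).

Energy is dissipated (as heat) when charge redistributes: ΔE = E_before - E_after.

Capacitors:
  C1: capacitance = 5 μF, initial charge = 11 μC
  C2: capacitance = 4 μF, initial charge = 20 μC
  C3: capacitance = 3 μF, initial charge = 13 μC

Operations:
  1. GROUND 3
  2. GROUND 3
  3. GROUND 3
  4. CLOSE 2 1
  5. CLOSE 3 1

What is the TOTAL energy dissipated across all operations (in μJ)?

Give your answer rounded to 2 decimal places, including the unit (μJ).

Answer: 48.00 μJ

Derivation:
Initial: C1(5μF, Q=11μC, V=2.20V), C2(4μF, Q=20μC, V=5.00V), C3(3μF, Q=13μC, V=4.33V)
Op 1: GROUND 3: Q3=0; energy lost=28.167
Op 2: GROUND 3: Q3=0; energy lost=0.000
Op 3: GROUND 3: Q3=0; energy lost=0.000
Op 4: CLOSE 2-1: Q_total=31.00, C_total=9.00, V=3.44; Q2=13.78, Q1=17.22; dissipated=8.711
Op 5: CLOSE 3-1: Q_total=17.22, C_total=8.00, V=2.15; Q3=6.46, Q1=10.76; dissipated=11.123
Total dissipated: 48.000 μJ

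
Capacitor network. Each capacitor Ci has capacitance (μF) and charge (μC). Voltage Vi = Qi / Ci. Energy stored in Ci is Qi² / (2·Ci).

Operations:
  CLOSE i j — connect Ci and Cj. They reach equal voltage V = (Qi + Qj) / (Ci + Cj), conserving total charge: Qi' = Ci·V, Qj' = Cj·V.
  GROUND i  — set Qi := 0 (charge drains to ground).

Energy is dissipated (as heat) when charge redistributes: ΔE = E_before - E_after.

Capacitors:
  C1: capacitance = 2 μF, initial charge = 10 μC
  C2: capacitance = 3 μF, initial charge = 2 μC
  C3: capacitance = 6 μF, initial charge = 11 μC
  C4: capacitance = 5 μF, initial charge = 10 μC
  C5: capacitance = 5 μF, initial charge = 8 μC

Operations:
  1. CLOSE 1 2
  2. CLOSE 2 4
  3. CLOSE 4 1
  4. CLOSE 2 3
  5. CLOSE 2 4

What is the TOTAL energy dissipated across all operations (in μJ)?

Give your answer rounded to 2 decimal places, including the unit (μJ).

Answer: 11.64 μJ

Derivation:
Initial: C1(2μF, Q=10μC, V=5.00V), C2(3μF, Q=2μC, V=0.67V), C3(6μF, Q=11μC, V=1.83V), C4(5μF, Q=10μC, V=2.00V), C5(5μF, Q=8μC, V=1.60V)
Op 1: CLOSE 1-2: Q_total=12.00, C_total=5.00, V=2.40; Q1=4.80, Q2=7.20; dissipated=11.267
Op 2: CLOSE 2-4: Q_total=17.20, C_total=8.00, V=2.15; Q2=6.45, Q4=10.75; dissipated=0.150
Op 3: CLOSE 4-1: Q_total=15.55, C_total=7.00, V=2.22; Q4=11.11, Q1=4.44; dissipated=0.045
Op 4: CLOSE 2-3: Q_total=17.45, C_total=9.00, V=1.94; Q2=5.82, Q3=11.63; dissipated=0.100
Op 5: CLOSE 2-4: Q_total=16.92, C_total=8.00, V=2.12; Q2=6.35, Q4=10.58; dissipated=0.075
Total dissipated: 11.636 μJ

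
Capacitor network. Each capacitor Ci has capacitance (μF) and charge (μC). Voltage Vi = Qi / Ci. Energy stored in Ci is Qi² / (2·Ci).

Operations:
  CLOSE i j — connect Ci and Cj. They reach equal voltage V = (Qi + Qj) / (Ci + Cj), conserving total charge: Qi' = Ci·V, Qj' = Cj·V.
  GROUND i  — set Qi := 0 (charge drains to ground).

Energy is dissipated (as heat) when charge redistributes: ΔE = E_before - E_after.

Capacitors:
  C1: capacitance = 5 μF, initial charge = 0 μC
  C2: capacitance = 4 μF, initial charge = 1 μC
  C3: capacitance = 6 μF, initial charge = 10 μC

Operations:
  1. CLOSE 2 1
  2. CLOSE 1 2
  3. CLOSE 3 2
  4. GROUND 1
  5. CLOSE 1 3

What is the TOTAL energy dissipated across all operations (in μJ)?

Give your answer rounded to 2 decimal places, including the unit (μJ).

Initial: C1(5μF, Q=0μC, V=0.00V), C2(4μF, Q=1μC, V=0.25V), C3(6μF, Q=10μC, V=1.67V)
Op 1: CLOSE 2-1: Q_total=1.00, C_total=9.00, V=0.11; Q2=0.44, Q1=0.56; dissipated=0.069
Op 2: CLOSE 1-2: Q_total=1.00, C_total=9.00, V=0.11; Q1=0.56, Q2=0.44; dissipated=0.000
Op 3: CLOSE 3-2: Q_total=10.44, C_total=10.00, V=1.04; Q3=6.27, Q2=4.18; dissipated=2.904
Op 4: GROUND 1: Q1=0; energy lost=0.031
Op 5: CLOSE 1-3: Q_total=6.27, C_total=11.00, V=0.57; Q1=2.85, Q3=3.42; dissipated=1.488
Total dissipated: 4.492 μJ

Answer: 4.49 μJ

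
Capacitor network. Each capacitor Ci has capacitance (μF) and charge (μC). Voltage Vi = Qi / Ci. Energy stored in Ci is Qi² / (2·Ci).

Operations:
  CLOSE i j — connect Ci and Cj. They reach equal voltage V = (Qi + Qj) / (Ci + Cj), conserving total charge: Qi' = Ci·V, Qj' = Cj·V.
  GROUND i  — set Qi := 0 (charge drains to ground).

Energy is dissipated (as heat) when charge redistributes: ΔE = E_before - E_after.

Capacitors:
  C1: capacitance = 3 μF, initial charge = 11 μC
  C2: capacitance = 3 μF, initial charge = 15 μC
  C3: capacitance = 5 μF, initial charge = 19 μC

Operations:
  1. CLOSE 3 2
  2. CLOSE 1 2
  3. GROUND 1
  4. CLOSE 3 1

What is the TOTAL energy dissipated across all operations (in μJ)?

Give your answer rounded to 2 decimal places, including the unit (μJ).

Initial: C1(3μF, Q=11μC, V=3.67V), C2(3μF, Q=15μC, V=5.00V), C3(5μF, Q=19μC, V=3.80V)
Op 1: CLOSE 3-2: Q_total=34.00, C_total=8.00, V=4.25; Q3=21.25, Q2=12.75; dissipated=1.350
Op 2: CLOSE 1-2: Q_total=23.75, C_total=6.00, V=3.96; Q1=11.88, Q2=11.88; dissipated=0.255
Op 3: GROUND 1: Q1=0; energy lost=23.503
Op 4: CLOSE 3-1: Q_total=21.25, C_total=8.00, V=2.66; Q3=13.28, Q1=7.97; dissipated=16.934
Total dissipated: 42.041 μJ

Answer: 42.04 μJ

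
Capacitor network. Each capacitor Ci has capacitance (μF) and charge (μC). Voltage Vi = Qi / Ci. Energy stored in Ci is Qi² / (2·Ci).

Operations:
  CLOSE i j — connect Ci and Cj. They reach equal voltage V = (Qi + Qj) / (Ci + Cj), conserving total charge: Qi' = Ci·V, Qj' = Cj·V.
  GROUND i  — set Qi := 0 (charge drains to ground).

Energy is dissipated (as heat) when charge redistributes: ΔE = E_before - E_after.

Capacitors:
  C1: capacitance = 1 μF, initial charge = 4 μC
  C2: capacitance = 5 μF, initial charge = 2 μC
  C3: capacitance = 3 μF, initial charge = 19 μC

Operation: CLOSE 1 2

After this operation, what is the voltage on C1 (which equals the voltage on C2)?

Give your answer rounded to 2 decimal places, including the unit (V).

Answer: 1.00 V

Derivation:
Initial: C1(1μF, Q=4μC, V=4.00V), C2(5μF, Q=2μC, V=0.40V), C3(3μF, Q=19μC, V=6.33V)
Op 1: CLOSE 1-2: Q_total=6.00, C_total=6.00, V=1.00; Q1=1.00, Q2=5.00; dissipated=5.400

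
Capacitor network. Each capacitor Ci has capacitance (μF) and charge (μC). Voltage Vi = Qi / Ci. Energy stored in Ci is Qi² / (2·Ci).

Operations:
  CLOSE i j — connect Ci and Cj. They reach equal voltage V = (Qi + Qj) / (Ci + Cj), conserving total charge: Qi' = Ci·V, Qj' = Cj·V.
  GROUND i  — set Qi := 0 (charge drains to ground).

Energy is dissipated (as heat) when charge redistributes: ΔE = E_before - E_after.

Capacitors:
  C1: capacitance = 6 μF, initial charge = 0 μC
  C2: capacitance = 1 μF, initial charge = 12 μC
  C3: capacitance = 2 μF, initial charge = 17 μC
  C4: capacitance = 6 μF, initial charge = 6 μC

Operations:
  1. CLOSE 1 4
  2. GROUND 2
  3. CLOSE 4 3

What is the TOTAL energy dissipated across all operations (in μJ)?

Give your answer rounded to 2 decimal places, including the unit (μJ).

Initial: C1(6μF, Q=0μC, V=0.00V), C2(1μF, Q=12μC, V=12.00V), C3(2μF, Q=17μC, V=8.50V), C4(6μF, Q=6μC, V=1.00V)
Op 1: CLOSE 1-4: Q_total=6.00, C_total=12.00, V=0.50; Q1=3.00, Q4=3.00; dissipated=1.500
Op 2: GROUND 2: Q2=0; energy lost=72.000
Op 3: CLOSE 4-3: Q_total=20.00, C_total=8.00, V=2.50; Q4=15.00, Q3=5.00; dissipated=48.000
Total dissipated: 121.500 μJ

Answer: 121.50 μJ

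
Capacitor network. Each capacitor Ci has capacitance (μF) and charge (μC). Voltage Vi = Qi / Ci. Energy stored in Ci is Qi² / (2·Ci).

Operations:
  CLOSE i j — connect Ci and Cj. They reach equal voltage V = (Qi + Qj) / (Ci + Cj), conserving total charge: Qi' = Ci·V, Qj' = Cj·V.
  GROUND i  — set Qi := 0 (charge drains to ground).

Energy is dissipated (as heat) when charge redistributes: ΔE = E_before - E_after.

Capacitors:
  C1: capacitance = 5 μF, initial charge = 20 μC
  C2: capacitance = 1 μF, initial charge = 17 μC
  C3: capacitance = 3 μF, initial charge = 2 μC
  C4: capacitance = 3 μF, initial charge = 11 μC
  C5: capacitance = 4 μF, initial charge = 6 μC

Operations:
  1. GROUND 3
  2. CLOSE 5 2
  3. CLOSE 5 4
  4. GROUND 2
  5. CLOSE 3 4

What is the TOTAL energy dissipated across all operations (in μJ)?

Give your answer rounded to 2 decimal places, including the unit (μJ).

Answer: 121.32 μJ

Derivation:
Initial: C1(5μF, Q=20μC, V=4.00V), C2(1μF, Q=17μC, V=17.00V), C3(3μF, Q=2μC, V=0.67V), C4(3μF, Q=11μC, V=3.67V), C5(4μF, Q=6μC, V=1.50V)
Op 1: GROUND 3: Q3=0; energy lost=0.667
Op 2: CLOSE 5-2: Q_total=23.00, C_total=5.00, V=4.60; Q5=18.40, Q2=4.60; dissipated=96.100
Op 3: CLOSE 5-4: Q_total=29.40, C_total=7.00, V=4.20; Q5=16.80, Q4=12.60; dissipated=0.747
Op 4: GROUND 2: Q2=0; energy lost=10.580
Op 5: CLOSE 3-4: Q_total=12.60, C_total=6.00, V=2.10; Q3=6.30, Q4=6.30; dissipated=13.230
Total dissipated: 121.323 μJ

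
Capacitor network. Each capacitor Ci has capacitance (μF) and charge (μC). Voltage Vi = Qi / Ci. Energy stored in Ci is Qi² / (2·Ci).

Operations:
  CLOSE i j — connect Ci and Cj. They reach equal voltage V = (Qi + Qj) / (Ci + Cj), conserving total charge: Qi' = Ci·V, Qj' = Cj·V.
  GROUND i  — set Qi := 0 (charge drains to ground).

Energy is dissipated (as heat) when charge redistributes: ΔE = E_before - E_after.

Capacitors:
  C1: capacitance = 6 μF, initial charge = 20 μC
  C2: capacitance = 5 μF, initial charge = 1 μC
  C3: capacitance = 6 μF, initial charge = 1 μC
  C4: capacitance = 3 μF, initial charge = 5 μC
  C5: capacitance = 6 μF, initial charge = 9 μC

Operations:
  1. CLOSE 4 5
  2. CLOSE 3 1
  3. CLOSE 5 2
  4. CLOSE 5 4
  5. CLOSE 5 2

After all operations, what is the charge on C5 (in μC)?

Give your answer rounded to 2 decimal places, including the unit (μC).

Answer: 6.31 μC

Derivation:
Initial: C1(6μF, Q=20μC, V=3.33V), C2(5μF, Q=1μC, V=0.20V), C3(6μF, Q=1μC, V=0.17V), C4(3μF, Q=5μC, V=1.67V), C5(6μF, Q=9μC, V=1.50V)
Op 1: CLOSE 4-5: Q_total=14.00, C_total=9.00, V=1.56; Q4=4.67, Q5=9.33; dissipated=0.028
Op 2: CLOSE 3-1: Q_total=21.00, C_total=12.00, V=1.75; Q3=10.50, Q1=10.50; dissipated=15.042
Op 3: CLOSE 5-2: Q_total=10.33, C_total=11.00, V=0.94; Q5=5.64, Q2=4.70; dissipated=2.506
Op 4: CLOSE 5-4: Q_total=10.30, C_total=9.00, V=1.14; Q5=6.87, Q4=3.43; dissipated=0.380
Op 5: CLOSE 5-2: Q_total=11.57, C_total=11.00, V=1.05; Q5=6.31, Q2=5.26; dissipated=0.058
Final charges: Q1=10.50, Q2=5.26, Q3=10.50, Q4=3.43, Q5=6.31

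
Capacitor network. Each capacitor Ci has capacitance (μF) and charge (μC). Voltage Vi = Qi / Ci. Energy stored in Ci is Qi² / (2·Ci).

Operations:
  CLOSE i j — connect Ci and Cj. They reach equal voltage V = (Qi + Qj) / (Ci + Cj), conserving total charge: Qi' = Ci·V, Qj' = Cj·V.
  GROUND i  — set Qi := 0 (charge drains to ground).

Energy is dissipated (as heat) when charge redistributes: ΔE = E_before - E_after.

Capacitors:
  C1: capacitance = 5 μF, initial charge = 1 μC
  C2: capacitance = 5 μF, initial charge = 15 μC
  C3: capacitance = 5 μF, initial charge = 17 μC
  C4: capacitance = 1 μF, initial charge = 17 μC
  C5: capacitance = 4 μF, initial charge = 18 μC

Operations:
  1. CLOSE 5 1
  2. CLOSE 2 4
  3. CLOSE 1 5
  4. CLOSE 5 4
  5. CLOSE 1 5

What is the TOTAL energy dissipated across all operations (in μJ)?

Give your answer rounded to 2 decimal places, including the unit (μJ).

Initial: C1(5μF, Q=1μC, V=0.20V), C2(5μF, Q=15μC, V=3.00V), C3(5μF, Q=17μC, V=3.40V), C4(1μF, Q=17μC, V=17.00V), C5(4μF, Q=18μC, V=4.50V)
Op 1: CLOSE 5-1: Q_total=19.00, C_total=9.00, V=2.11; Q5=8.44, Q1=10.56; dissipated=20.544
Op 2: CLOSE 2-4: Q_total=32.00, C_total=6.00, V=5.33; Q2=26.67, Q4=5.33; dissipated=81.667
Op 3: CLOSE 1-5: Q_total=19.00, C_total=9.00, V=2.11; Q1=10.56, Q5=8.44; dissipated=0.000
Op 4: CLOSE 5-4: Q_total=13.78, C_total=5.00, V=2.76; Q5=11.02, Q4=2.76; dissipated=4.153
Op 5: CLOSE 1-5: Q_total=21.58, C_total=9.00, V=2.40; Q1=11.99, Q5=9.59; dissipated=0.461
Total dissipated: 106.826 μJ

Answer: 106.83 μJ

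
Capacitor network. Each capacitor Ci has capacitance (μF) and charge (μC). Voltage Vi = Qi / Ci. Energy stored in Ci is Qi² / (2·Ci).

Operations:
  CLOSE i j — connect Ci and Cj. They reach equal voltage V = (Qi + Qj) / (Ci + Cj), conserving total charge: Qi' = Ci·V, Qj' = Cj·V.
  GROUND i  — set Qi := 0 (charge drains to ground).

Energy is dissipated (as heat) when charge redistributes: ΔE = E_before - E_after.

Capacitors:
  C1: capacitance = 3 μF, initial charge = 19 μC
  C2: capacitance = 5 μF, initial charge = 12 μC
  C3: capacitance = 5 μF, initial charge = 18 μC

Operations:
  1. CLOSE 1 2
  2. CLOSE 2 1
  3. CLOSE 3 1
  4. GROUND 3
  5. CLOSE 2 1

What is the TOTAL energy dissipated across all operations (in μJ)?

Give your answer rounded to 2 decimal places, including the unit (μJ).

Initial: C1(3μF, Q=19μC, V=6.33V), C2(5μF, Q=12μC, V=2.40V), C3(5μF, Q=18μC, V=3.60V)
Op 1: CLOSE 1-2: Q_total=31.00, C_total=8.00, V=3.88; Q1=11.62, Q2=19.38; dissipated=14.504
Op 2: CLOSE 2-1: Q_total=31.00, C_total=8.00, V=3.88; Q2=19.38, Q1=11.62; dissipated=0.000
Op 3: CLOSE 3-1: Q_total=29.62, C_total=8.00, V=3.70; Q3=18.52, Q1=11.11; dissipated=0.071
Op 4: GROUND 3: Q3=0; energy lost=34.283
Op 5: CLOSE 2-1: Q_total=30.48, C_total=8.00, V=3.81; Q2=19.05, Q1=11.43; dissipated=0.028
Total dissipated: 48.886 μJ

Answer: 48.89 μJ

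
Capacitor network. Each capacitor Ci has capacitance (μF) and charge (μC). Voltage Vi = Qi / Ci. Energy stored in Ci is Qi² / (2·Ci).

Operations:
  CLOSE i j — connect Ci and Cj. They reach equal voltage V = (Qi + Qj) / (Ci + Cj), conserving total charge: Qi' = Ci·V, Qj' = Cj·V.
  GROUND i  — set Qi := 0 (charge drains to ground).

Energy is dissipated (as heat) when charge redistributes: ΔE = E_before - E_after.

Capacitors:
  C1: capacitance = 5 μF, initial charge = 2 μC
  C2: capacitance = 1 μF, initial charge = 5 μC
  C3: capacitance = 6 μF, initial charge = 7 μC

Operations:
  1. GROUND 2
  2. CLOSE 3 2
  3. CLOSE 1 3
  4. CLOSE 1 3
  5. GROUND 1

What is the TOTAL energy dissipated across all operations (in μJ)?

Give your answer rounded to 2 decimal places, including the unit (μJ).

Initial: C1(5μF, Q=2μC, V=0.40V), C2(1μF, Q=5μC, V=5.00V), C3(6μF, Q=7μC, V=1.17V)
Op 1: GROUND 2: Q2=0; energy lost=12.500
Op 2: CLOSE 3-2: Q_total=7.00, C_total=7.00, V=1.00; Q3=6.00, Q2=1.00; dissipated=0.583
Op 3: CLOSE 1-3: Q_total=8.00, C_total=11.00, V=0.73; Q1=3.64, Q3=4.36; dissipated=0.491
Op 4: CLOSE 1-3: Q_total=8.00, C_total=11.00, V=0.73; Q1=3.64, Q3=4.36; dissipated=0.000
Op 5: GROUND 1: Q1=0; energy lost=1.322
Total dissipated: 14.897 μJ

Answer: 14.90 μJ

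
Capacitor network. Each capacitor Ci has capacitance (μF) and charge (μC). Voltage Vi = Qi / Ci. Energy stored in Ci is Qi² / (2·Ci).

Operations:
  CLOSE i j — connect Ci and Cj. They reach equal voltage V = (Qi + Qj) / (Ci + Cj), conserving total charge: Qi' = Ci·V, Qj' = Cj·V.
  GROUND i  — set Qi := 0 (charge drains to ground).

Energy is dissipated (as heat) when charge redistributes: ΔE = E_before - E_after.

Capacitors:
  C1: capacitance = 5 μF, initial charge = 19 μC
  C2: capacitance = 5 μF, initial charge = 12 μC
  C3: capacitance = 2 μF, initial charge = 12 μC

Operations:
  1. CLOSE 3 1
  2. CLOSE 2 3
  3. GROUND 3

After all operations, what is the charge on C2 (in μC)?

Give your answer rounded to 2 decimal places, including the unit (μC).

Initial: C1(5μF, Q=19μC, V=3.80V), C2(5μF, Q=12μC, V=2.40V), C3(2μF, Q=12μC, V=6.00V)
Op 1: CLOSE 3-1: Q_total=31.00, C_total=7.00, V=4.43; Q3=8.86, Q1=22.14; dissipated=3.457
Op 2: CLOSE 2-3: Q_total=20.86, C_total=7.00, V=2.98; Q2=14.90, Q3=5.96; dissipated=2.939
Op 3: GROUND 3: Q3=0; energy lost=8.878
Final charges: Q1=22.14, Q2=14.90, Q3=0.00

Answer: 14.90 μC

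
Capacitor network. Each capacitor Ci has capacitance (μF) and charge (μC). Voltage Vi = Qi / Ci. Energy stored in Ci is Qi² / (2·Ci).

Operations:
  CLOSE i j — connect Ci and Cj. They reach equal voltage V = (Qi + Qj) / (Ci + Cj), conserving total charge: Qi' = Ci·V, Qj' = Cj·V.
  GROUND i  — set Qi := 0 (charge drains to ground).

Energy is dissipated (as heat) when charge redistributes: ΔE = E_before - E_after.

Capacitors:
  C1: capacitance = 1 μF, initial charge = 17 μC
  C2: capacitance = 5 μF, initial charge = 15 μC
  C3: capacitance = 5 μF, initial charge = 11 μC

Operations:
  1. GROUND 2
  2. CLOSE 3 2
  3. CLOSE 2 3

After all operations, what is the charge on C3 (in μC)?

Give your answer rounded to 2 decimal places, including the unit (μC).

Initial: C1(1μF, Q=17μC, V=17.00V), C2(5μF, Q=15μC, V=3.00V), C3(5μF, Q=11μC, V=2.20V)
Op 1: GROUND 2: Q2=0; energy lost=22.500
Op 2: CLOSE 3-2: Q_total=11.00, C_total=10.00, V=1.10; Q3=5.50, Q2=5.50; dissipated=6.050
Op 3: CLOSE 2-3: Q_total=11.00, C_total=10.00, V=1.10; Q2=5.50, Q3=5.50; dissipated=0.000
Final charges: Q1=17.00, Q2=5.50, Q3=5.50

Answer: 5.50 μC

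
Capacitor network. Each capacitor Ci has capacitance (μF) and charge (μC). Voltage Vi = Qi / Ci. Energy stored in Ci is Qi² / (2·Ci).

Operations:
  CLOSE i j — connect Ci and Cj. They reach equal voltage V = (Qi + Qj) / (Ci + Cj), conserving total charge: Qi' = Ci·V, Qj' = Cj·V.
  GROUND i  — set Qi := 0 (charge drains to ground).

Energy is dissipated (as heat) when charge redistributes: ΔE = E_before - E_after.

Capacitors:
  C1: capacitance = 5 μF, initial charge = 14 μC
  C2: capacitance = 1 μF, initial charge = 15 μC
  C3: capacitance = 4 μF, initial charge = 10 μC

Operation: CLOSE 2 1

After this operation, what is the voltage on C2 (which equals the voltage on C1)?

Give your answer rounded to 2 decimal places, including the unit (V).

Answer: 4.83 V

Derivation:
Initial: C1(5μF, Q=14μC, V=2.80V), C2(1μF, Q=15μC, V=15.00V), C3(4μF, Q=10μC, V=2.50V)
Op 1: CLOSE 2-1: Q_total=29.00, C_total=6.00, V=4.83; Q2=4.83, Q1=24.17; dissipated=62.017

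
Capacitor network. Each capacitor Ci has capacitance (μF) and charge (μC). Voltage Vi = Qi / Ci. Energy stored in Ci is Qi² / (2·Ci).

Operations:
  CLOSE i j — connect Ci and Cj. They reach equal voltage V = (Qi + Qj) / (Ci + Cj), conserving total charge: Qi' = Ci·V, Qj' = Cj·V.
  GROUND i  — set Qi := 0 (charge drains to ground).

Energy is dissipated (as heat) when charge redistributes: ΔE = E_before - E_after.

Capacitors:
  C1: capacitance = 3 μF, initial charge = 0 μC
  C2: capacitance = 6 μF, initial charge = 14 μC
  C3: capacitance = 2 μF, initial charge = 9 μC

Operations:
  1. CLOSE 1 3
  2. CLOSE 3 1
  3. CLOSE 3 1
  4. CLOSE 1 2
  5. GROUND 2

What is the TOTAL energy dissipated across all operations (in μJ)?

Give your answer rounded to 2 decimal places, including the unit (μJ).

Answer: 26.37 μJ

Derivation:
Initial: C1(3μF, Q=0μC, V=0.00V), C2(6μF, Q=14μC, V=2.33V), C3(2μF, Q=9μC, V=4.50V)
Op 1: CLOSE 1-3: Q_total=9.00, C_total=5.00, V=1.80; Q1=5.40, Q3=3.60; dissipated=12.150
Op 2: CLOSE 3-1: Q_total=9.00, C_total=5.00, V=1.80; Q3=3.60, Q1=5.40; dissipated=0.000
Op 3: CLOSE 3-1: Q_total=9.00, C_total=5.00, V=1.80; Q3=3.60, Q1=5.40; dissipated=0.000
Op 4: CLOSE 1-2: Q_total=19.40, C_total=9.00, V=2.16; Q1=6.47, Q2=12.93; dissipated=0.284
Op 5: GROUND 2: Q2=0; energy lost=13.939
Total dissipated: 26.374 μJ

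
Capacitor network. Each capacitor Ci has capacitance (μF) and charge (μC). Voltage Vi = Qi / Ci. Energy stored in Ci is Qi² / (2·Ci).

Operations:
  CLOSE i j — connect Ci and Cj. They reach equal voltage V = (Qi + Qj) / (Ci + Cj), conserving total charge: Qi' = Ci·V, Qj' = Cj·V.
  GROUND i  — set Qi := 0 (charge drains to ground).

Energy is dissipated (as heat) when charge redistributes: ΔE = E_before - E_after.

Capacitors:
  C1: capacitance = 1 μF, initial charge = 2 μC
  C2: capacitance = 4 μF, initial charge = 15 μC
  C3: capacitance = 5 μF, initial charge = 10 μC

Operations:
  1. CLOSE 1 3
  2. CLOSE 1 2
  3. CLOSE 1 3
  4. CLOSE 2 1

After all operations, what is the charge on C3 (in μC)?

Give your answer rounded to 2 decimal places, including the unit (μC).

Initial: C1(1μF, Q=2μC, V=2.00V), C2(4μF, Q=15μC, V=3.75V), C3(5μF, Q=10μC, V=2.00V)
Op 1: CLOSE 1-3: Q_total=12.00, C_total=6.00, V=2.00; Q1=2.00, Q3=10.00; dissipated=0.000
Op 2: CLOSE 1-2: Q_total=17.00, C_total=5.00, V=3.40; Q1=3.40, Q2=13.60; dissipated=1.225
Op 3: CLOSE 1-3: Q_total=13.40, C_total=6.00, V=2.23; Q1=2.23, Q3=11.17; dissipated=0.817
Op 4: CLOSE 2-1: Q_total=15.83, C_total=5.00, V=3.17; Q2=12.67, Q1=3.17; dissipated=0.544
Final charges: Q1=3.17, Q2=12.67, Q3=11.17

Answer: 11.17 μC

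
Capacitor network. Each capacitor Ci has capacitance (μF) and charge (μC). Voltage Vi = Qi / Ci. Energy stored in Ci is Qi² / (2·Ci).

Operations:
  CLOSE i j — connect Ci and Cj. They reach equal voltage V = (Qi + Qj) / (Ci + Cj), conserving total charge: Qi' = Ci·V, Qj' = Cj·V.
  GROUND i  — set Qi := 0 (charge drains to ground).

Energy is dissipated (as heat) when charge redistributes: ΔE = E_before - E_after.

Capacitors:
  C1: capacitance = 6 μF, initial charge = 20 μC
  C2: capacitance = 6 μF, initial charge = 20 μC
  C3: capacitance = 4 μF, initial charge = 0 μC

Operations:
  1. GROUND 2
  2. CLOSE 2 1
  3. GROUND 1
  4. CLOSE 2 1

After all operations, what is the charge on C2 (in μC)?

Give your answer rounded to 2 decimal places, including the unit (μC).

Answer: 5.00 μC

Derivation:
Initial: C1(6μF, Q=20μC, V=3.33V), C2(6μF, Q=20μC, V=3.33V), C3(4μF, Q=0μC, V=0.00V)
Op 1: GROUND 2: Q2=0; energy lost=33.333
Op 2: CLOSE 2-1: Q_total=20.00, C_total=12.00, V=1.67; Q2=10.00, Q1=10.00; dissipated=16.667
Op 3: GROUND 1: Q1=0; energy lost=8.333
Op 4: CLOSE 2-1: Q_total=10.00, C_total=12.00, V=0.83; Q2=5.00, Q1=5.00; dissipated=4.167
Final charges: Q1=5.00, Q2=5.00, Q3=0.00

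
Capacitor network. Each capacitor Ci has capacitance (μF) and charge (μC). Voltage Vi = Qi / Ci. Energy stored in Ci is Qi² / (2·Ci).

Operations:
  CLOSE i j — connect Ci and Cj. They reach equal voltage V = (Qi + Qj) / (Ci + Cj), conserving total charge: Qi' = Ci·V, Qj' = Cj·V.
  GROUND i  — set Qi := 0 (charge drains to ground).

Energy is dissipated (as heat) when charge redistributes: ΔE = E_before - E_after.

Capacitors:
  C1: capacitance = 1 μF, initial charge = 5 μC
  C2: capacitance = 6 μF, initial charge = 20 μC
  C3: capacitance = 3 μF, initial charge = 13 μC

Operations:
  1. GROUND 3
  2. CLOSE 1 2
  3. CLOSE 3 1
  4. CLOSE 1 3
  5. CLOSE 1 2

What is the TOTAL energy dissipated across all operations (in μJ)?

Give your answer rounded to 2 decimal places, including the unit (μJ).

Initial: C1(1μF, Q=5μC, V=5.00V), C2(6μF, Q=20μC, V=3.33V), C3(3μF, Q=13μC, V=4.33V)
Op 1: GROUND 3: Q3=0; energy lost=28.167
Op 2: CLOSE 1-2: Q_total=25.00, C_total=7.00, V=3.57; Q1=3.57, Q2=21.43; dissipated=1.190
Op 3: CLOSE 3-1: Q_total=3.57, C_total=4.00, V=0.89; Q3=2.68, Q1=0.89; dissipated=4.783
Op 4: CLOSE 1-3: Q_total=3.57, C_total=4.00, V=0.89; Q1=0.89, Q3=2.68; dissipated=0.000
Op 5: CLOSE 1-2: Q_total=22.32, C_total=7.00, V=3.19; Q1=3.19, Q2=19.13; dissipated=3.075
Total dissipated: 37.215 μJ

Answer: 37.22 μJ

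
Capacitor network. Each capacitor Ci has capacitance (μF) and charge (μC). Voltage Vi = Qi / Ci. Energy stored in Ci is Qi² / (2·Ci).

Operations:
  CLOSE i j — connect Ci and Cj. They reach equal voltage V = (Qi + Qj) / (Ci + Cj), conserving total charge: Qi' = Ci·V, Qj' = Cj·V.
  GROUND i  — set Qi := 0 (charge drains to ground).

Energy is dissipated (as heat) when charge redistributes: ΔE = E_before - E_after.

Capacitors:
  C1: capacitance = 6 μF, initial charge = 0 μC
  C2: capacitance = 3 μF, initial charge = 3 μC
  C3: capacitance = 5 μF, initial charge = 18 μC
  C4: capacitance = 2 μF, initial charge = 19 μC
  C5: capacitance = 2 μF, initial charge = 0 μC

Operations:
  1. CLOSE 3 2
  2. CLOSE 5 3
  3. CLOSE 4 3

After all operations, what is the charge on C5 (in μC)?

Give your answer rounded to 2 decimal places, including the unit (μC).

Answer: 3.75 μC

Derivation:
Initial: C1(6μF, Q=0μC, V=0.00V), C2(3μF, Q=3μC, V=1.00V), C3(5μF, Q=18μC, V=3.60V), C4(2μF, Q=19μC, V=9.50V), C5(2μF, Q=0μC, V=0.00V)
Op 1: CLOSE 3-2: Q_total=21.00, C_total=8.00, V=2.62; Q3=13.12, Q2=7.88; dissipated=6.338
Op 2: CLOSE 5-3: Q_total=13.12, C_total=7.00, V=1.88; Q5=3.75, Q3=9.38; dissipated=4.922
Op 3: CLOSE 4-3: Q_total=28.38, C_total=7.00, V=4.05; Q4=8.11, Q3=20.27; dissipated=41.529
Final charges: Q1=0.00, Q2=7.88, Q3=20.27, Q4=8.11, Q5=3.75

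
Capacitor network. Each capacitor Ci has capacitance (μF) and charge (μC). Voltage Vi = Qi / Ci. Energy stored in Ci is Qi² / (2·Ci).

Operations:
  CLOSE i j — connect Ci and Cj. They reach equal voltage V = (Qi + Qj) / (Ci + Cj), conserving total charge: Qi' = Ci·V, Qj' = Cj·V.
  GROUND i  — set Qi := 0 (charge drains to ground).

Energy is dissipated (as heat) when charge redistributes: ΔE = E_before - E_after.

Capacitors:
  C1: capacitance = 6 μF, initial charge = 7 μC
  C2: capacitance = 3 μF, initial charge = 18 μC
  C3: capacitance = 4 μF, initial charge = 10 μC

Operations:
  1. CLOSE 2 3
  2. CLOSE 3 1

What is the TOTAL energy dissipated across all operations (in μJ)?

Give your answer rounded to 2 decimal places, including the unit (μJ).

Initial: C1(6μF, Q=7μC, V=1.17V), C2(3μF, Q=18μC, V=6.00V), C3(4μF, Q=10μC, V=2.50V)
Op 1: CLOSE 2-3: Q_total=28.00, C_total=7.00, V=4.00; Q2=12.00, Q3=16.00; dissipated=10.500
Op 2: CLOSE 3-1: Q_total=23.00, C_total=10.00, V=2.30; Q3=9.20, Q1=13.80; dissipated=9.633
Total dissipated: 20.133 μJ

Answer: 20.13 μJ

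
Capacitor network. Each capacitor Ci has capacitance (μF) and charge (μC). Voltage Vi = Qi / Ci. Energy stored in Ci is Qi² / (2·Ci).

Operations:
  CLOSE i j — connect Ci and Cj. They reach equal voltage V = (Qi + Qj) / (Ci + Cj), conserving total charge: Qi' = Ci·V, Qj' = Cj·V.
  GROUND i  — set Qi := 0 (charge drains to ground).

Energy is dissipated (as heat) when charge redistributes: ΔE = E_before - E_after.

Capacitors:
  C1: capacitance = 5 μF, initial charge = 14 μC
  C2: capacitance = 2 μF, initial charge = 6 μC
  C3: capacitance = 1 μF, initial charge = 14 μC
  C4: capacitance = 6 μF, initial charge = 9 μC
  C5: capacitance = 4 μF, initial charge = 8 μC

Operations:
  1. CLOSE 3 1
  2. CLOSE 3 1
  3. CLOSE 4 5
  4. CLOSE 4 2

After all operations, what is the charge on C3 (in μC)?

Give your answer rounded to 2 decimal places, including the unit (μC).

Answer: 4.67 μC

Derivation:
Initial: C1(5μF, Q=14μC, V=2.80V), C2(2μF, Q=6μC, V=3.00V), C3(1μF, Q=14μC, V=14.00V), C4(6μF, Q=9μC, V=1.50V), C5(4μF, Q=8μC, V=2.00V)
Op 1: CLOSE 3-1: Q_total=28.00, C_total=6.00, V=4.67; Q3=4.67, Q1=23.33; dissipated=52.267
Op 2: CLOSE 3-1: Q_total=28.00, C_total=6.00, V=4.67; Q3=4.67, Q1=23.33; dissipated=0.000
Op 3: CLOSE 4-5: Q_total=17.00, C_total=10.00, V=1.70; Q4=10.20, Q5=6.80; dissipated=0.300
Op 4: CLOSE 4-2: Q_total=16.20, C_total=8.00, V=2.02; Q4=12.15, Q2=4.05; dissipated=1.268
Final charges: Q1=23.33, Q2=4.05, Q3=4.67, Q4=12.15, Q5=6.80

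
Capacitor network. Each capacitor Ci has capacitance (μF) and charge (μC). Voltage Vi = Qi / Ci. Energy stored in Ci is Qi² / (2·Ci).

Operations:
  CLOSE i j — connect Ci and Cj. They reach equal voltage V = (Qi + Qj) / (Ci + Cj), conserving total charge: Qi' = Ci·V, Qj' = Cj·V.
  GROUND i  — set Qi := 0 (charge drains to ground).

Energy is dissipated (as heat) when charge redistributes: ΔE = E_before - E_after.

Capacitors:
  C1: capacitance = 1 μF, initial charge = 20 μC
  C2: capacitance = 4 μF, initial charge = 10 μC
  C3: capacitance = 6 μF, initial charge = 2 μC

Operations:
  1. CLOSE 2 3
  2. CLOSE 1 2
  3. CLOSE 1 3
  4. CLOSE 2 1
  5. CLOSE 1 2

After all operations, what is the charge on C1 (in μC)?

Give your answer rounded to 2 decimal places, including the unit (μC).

Answer: 4.32 μC

Derivation:
Initial: C1(1μF, Q=20μC, V=20.00V), C2(4μF, Q=10μC, V=2.50V), C3(6μF, Q=2μC, V=0.33V)
Op 1: CLOSE 2-3: Q_total=12.00, C_total=10.00, V=1.20; Q2=4.80, Q3=7.20; dissipated=5.633
Op 2: CLOSE 1-2: Q_total=24.80, C_total=5.00, V=4.96; Q1=4.96, Q2=19.84; dissipated=141.376
Op 3: CLOSE 1-3: Q_total=12.16, C_total=7.00, V=1.74; Q1=1.74, Q3=10.42; dissipated=6.059
Op 4: CLOSE 2-1: Q_total=21.58, C_total=5.00, V=4.32; Q2=17.26, Q1=4.32; dissipated=4.155
Op 5: CLOSE 1-2: Q_total=21.58, C_total=5.00, V=4.32; Q1=4.32, Q2=17.26; dissipated=0.000
Final charges: Q1=4.32, Q2=17.26, Q3=10.42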